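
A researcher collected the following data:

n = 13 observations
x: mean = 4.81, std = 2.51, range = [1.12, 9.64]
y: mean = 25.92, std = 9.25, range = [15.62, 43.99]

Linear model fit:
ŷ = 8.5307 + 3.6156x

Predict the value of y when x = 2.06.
ŷ = 15.9788

x = 2.06 lies inside the observed range [1.12, 9.64], so the fitted equation applies directly:

ŷ = 8.5307 + 3.6156 × 2.06
ŷ = 8.5307 + 7.4481
ŷ = 15.9788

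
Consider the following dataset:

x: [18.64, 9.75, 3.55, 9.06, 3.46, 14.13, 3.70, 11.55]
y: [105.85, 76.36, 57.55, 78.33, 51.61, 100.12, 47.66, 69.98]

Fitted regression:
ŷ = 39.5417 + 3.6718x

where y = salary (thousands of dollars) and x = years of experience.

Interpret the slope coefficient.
An increase of one year in experience is associated with a 3.6718 thousand dollars increase in predicted salary.

The slope β₁ = 3.6718 gives the rate at which the fitted salary changes with experience.

Interpretation:
- Experience up by 1 year → predicted salary increases by 3.6718 thousand dollars
- The effect is assumed constant over the observed range of x (linearity)
- The sign (+) gives the direction; the magnitude 3.6718 gives the size of the effect per year

(β₀ = 39.5417 is the fitted value at x = 0 and is not part of the slope interpretation.)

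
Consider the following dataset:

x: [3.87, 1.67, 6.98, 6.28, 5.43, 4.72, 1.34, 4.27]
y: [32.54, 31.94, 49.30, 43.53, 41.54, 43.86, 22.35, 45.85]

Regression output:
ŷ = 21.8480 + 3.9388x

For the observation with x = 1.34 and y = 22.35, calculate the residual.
Residual = -4.7760

The residual is the difference between the actual value and the predicted value:

Residual = y - ŷ

Step 1: Calculate predicted value
ŷ = 21.8480 + 3.9388 × 1.34
ŷ = 27.1260

Step 2: Calculate residual
Residual = 22.35 - 27.1260
Residual = -4.7760

The residual is negative, so the observed y = 22.35 sits below the regression line (the line overestimates it by 4.7760).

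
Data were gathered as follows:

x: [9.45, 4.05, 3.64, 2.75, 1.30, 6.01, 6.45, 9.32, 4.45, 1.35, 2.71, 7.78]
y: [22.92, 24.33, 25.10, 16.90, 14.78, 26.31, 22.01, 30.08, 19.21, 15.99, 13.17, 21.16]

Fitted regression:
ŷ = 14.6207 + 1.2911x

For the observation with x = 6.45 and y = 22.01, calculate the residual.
Residual = -0.9383

The residual is the difference between the actual value and the predicted value:

Residual = y - ŷ

Step 1: Calculate predicted value
ŷ = 14.6207 + 1.2911 × 6.45
ŷ = 22.9483

Step 2: Calculate residual
Residual = 22.01 - 22.9483
Residual = -0.9383

Interpretation: the model overestimates the actual value by 0.9383 at this point (negative residual → observation lies below the fitted line).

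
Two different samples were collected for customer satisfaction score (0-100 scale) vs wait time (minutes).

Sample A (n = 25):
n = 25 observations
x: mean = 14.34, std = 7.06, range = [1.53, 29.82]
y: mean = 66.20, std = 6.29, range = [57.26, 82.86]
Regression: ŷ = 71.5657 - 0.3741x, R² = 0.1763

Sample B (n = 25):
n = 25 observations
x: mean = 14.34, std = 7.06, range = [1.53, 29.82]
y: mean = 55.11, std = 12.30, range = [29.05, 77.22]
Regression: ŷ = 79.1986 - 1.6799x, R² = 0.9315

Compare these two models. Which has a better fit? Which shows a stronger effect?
Model B has the better fit (R² = 0.9315 vs 0.1763). Model B shows the stronger effect (|β₁| = 1.6799 vs 0.3741).

Model Comparison:

Which explains more variance? (R²)
- Model A: R² = 0.1763 → 17.63% of variance in satisfaction score explained
- Model B: R² = 0.9315 → 93.15% of variance in satisfaction score explained
- 0.9315 > 0.1763 → Model B has the better fit

Which has the larger per-minute effect? (|β₁|)
- Model A: β₁ = -0.3741 → predicted satisfaction score falls 0.3741 points per additional minute of wait time
- Model B: β₁ = -1.6799 → predicted satisfaction score falls 1.6799 points per additional minute of wait time
- |-0.3741| < |-1.6799| → Model B shows the stronger marginal effect

Notes:
- A better fit (higher R²) doesn't necessarily mean a more important relationship.
- R² measures how tightly points cluster around the line; β₁ measures how steep the line is — they answer different questions.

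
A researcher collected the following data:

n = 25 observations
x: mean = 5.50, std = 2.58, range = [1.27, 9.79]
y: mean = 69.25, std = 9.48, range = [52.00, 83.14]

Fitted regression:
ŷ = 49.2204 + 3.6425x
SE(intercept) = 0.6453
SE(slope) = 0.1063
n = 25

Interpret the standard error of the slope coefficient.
The slope 3.6425 is pinned down to within about ±0.1063 (one SE) by these data — relative uncertainty 2.9%, i.e. precise.

What SE measures:
- The standard error quantifies the sampling variability of the coefficient estimate
- It is the estimated standard deviation of β̂₁ across hypothetical repeated samples of the same size
- Smaller SE → more precise estimate

Relative precision:
- SE / |β̂₁| = 0.1063 / 3.6425 = 2.9%
- Rule of thumb (under 20%: precise; 20% to under 50%: moderately precise; 50% or more: imprecise) → precise

Link to the t-test: t = β̂₁ / SE(β̂₁) = 3.6425 / 0.1063 = 34.2662, the statistic for H₀: β₁ = 0.

What drives SE(β̂₁): larger n (here n = 25) → smaller SE; more residual scatter → larger SE; wider spread of x values → smaller SE.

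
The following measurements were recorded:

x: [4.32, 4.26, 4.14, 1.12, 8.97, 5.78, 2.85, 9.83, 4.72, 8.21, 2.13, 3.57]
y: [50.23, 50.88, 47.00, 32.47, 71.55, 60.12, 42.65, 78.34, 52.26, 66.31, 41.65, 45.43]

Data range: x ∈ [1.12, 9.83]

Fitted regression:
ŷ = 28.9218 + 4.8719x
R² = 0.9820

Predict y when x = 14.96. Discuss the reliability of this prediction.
ŷ = 101.8054, but this is extrapolation (above the data range [1.12, 9.83]) and may be unreliable.

Prediction calculation:
ŷ = 28.9218 + 4.8719 × 14.96
ŷ = 101.8054

Reliability:
- Data range: x ∈ [1.12, 9.83]
- Prediction point: x = 14.96 is 5.13 units above the observed range → this is EXTRAPOLATION, not interpolation

Why that matters here:
- R² describes fit only over the sampled x values; it says nothing about behaviour beyond them
- The standard error of prediction grows with (x − x̄)², and x = 14.96 is far from x̄ = 4.99
- There are no observations near this x to validate the fitted line there

Report the number if required, but flag clearly that it is an extrapolation.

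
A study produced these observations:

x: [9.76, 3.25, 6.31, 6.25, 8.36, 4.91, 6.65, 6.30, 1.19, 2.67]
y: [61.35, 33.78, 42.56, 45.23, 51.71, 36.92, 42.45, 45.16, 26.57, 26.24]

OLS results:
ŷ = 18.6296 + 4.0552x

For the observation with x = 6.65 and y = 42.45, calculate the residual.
Residual = -3.1467

The residual is the difference between the actual value and the predicted value:

Residual = y - ŷ

Step 1: Calculate predicted value
ŷ = 18.6296 + 4.0552 × 6.65
ŷ = 45.5967

Step 2: Calculate residual
Residual = 42.45 - 45.5967
Residual = -3.1467

Sign check: y < ŷ, so the point is below the line and the fit overestimates here.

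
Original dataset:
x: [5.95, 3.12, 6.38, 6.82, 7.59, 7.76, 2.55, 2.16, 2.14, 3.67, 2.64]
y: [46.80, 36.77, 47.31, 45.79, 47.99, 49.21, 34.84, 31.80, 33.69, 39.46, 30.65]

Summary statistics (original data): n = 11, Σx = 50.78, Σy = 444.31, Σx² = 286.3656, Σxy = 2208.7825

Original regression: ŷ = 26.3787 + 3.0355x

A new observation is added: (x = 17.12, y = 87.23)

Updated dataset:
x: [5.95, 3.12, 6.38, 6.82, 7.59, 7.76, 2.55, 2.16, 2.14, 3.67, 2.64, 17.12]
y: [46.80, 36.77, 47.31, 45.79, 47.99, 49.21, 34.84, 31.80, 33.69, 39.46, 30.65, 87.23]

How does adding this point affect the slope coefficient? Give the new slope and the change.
The slope changes from 3.0355 to 3.5570 (change of +0.5215, or +17.2%).

x = 17.12 lies well outside the original x-range [2.14, 7.76] (x̄ ≈ 4.62), so this observation has high leverage and can move the slope substantially.

Step 1: Update the sums with the new point (n goes from 11 to 12)
Σx  = 50.78 + 17.12 = 67.90
Σy  = 444.31 + 87.23 = 531.54
Σx² = 286.3656 + 17.12² = 286.3656 + 293.0944 = 579.4600
Σxy = 2208.7825 + 17.12×87.23 = 2208.7825 + 1493.3776 = 3702.1601

Step 2: Recompute the slope with b₁ = (nΣxy − ΣxΣy) / (nΣx² − (Σx)²)
Numerator   = 12×3702.1601 − 67.90×531.54 = 44425.9212 − 36091.5660 = 8334.3552
Denominator = 12×579.4600 − 67.90² = 6953.5200 − 4610.4100 = 2343.1100
b₁(new) = 8334.3552 / 2343.1100 = 3.5570

(Same formula on the original sums: (11×2208.7825 − 50.78×444.31) / (11×286.3656 − 50.78²) = 1734.5457 / 571.4132 = 3.0355, matching the given fit.)

Step 3: Change in slope
Δβ₁ = 3.5570 − 3.0355 = +0.5215
Relative change = +0.5215 / 3.0355 × 100% = +17.2%
→ the slope increases when the point is added.

Because the point sits above the extension of the original line at a high-leverage x, it tilts the fit up.
In practice: examine leverage (hᵢ) and Cook's distance rather than deleting it automatically.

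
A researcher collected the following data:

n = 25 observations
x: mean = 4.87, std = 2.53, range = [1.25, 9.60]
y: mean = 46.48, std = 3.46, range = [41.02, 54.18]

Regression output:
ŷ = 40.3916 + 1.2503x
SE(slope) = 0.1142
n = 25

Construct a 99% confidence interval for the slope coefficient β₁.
The 99% CI for β₁ is (0.9297, 1.5709)

Confidence interval for the slope:

The 99% CI for β₁ is: β̂₁ ± t*(α/2, n-2) × SE(β̂₁)

Step 1: Find critical t-value
- Confidence level = 0.99
- Degrees of freedom = n - 2 = 25 - 2 = 23
- t*(α/2, 23) = 2.8073

Step 2: Calculate margin of error
Margin = 2.8073 × 0.1142 = 0.3206

Step 3: Construct interval
CI = 1.2503 ± 0.3206
CI = (0.9297, 1.5709)

Interpretation: We are 99% confident that the true slope β₁ lies between 0.9297 and 1.5709.
The interval does not include 0, suggesting a significant linear relationship.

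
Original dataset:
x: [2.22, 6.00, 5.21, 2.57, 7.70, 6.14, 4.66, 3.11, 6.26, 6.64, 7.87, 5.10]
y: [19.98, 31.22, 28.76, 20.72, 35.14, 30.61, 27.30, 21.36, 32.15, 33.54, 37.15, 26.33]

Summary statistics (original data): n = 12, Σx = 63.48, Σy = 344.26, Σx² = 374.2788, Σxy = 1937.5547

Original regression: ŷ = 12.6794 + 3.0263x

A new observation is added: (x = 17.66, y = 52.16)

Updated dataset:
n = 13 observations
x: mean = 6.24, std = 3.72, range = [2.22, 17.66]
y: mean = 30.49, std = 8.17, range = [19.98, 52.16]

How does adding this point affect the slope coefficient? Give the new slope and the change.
The slope changes from 3.0263 to 2.1391 (change of -0.8872, or -29.3%).

The new point has HIGH LEVERAGE: x = 17.66 is far from the original mean x̄ = 63.48/12 ≈ 5.29 (original range [2.22, 7.87]).

Step 1: Update the sums with the new point (n goes from 12 to 13)
Σx  = 63.48 + 17.66 = 81.14
Σy  = 344.26 + 52.16 = 396.42
Σx² = 374.2788 + 17.66² = 374.2788 + 311.8756 = 686.1544
Σxy = 1937.5547 + 17.66×52.16 = 1937.5547 + 921.1456 = 2858.7003

Step 2: Recompute the slope with b₁ = (nΣxy − ΣxΣy) / (nΣx² − (Σx)²)
Numerator   = 13×2858.7003 − 81.14×396.42 = 37163.1039 − 32165.5188 = 4997.5851
Denominator = 13×686.1544 − 81.14² = 8920.0072 − 6583.6996 = 2336.3076
b₁(new) = 4997.5851 / 2336.3076 = 2.1391

(Same formula on the original sums: (12×1937.5547 − 63.48×344.26) / (12×374.2788 − 63.48²) = 1397.0316 / 461.6352 = 3.0263, matching the given fit.)

Step 3: Change in slope
Δβ₁ = 2.1391 − 3.0263 = -0.8872
Relative change = -0.8872 / 3.0263 × 100% = -29.3%
→ the slope decreases when the point is added.

Because the point sits below the extension of the original line at a high-leverage x, it tilts the fit down.
In practice: check such a point for data-entry or measurement error; investigate whether it comes from the same population as the rest of the sample.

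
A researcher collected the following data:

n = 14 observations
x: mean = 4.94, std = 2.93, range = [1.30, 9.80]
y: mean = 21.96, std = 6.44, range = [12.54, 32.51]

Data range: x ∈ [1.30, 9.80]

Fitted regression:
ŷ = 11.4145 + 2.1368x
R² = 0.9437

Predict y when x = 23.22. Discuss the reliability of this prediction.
The equation gives ŷ = 61.0310; however x = 23.22 is 13.42 units above the observed range, so this extrapolated value should not be trusted.

Prediction calculation:
ŷ = 11.4145 + 2.1368 × 23.22
ŷ = 61.0310

Reliability:
- Data range: x ∈ [1.30, 9.80]
- Prediction point: x = 23.22 is 13.42 units above the observed range → this is EXTRAPOLATION, not interpolation

Why that matters here:
- Real relationships often flatten, saturate, or turn nonlinear at extremes
- The linear relationship may not hold outside the observed range

A defensible statement: 'if the linear trend continued to x = 23.22, y would be about 61.0310' — the premise is untested.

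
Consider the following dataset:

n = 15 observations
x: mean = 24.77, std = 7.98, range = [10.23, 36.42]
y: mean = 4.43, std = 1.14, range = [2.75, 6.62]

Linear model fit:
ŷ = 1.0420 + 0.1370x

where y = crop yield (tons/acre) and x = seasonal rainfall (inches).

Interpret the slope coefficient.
On average, crop yield is about 0.1370 tons/acre higher for every extra inch of rainfall.

β₁ = 0.1370 is the change in predicted crop yield (tons/acre) per additional inch of rainfall.

Interpretation:
- Rainfall up by 1 inch → predicted crop yield increases by 0.1370 tons/acre
- This is a linear approximation: the same per-unit change is assumed across the whole observed x range
- The sign (+) gives the direction; the magnitude 0.1370 gives the size of the effect per inch

(β₀ = 1.0420 is the fitted value at x = 0 and is not part of the slope interpretation.)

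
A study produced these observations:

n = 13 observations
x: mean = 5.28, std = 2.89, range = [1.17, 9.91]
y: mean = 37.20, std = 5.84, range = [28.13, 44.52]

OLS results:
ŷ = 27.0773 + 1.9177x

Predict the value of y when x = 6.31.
ŷ = 39.1780

Plug x = 6.31 into the fitted line:

ŷ = 27.0773 + 1.9177 × 6.31
ŷ = 27.0773 + 12.1007
ŷ = 39.1780

This is the fitted mean response at that x — an individual observation would come with a wider prediction interval.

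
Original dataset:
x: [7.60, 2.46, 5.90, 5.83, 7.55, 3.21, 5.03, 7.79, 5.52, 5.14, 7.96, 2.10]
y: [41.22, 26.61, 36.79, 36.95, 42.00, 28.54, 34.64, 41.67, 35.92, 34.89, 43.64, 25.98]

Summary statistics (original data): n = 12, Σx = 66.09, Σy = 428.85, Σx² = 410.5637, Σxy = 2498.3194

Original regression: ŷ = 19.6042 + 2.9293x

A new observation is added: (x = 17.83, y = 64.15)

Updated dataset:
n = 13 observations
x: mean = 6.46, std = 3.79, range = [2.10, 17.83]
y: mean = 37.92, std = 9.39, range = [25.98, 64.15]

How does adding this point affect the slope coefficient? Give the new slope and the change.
The slope changes from 2.9293 to 2.4613 (change of -0.4680, or -16.0%).

The new point has HIGH LEVERAGE: x = 17.83 is far from the original mean x̄ = 66.09/12 ≈ 5.51 (original range [2.10, 7.96]).

Step 1: Update the sums with the new point (n goes from 12 to 13)
Σx  = 66.09 + 17.83 = 83.92
Σy  = 428.85 + 64.15 = 493.00
Σx² = 410.5637 + 17.83² = 410.5637 + 317.9089 = 728.4726
Σxy = 2498.3194 + 17.83×64.15 = 2498.3194 + 1143.7945 = 3642.1139

Step 2: Recompute the slope with b₁ = (nΣxy − ΣxΣy) / (nΣx² − (Σx)²)
Numerator   = 13×3642.1139 − 83.92×493.00 = 47347.4807 − 41372.5600 = 5974.9207
Denominator = 13×728.4726 − 83.92² = 9470.1438 − 7042.5664 = 2427.5774
b₁(new) = 5974.9207 / 2427.5774 = 2.4613

(Same formula on the original sums: (12×2498.3194 − 66.09×428.85) / (12×410.5637 − 66.09²) = 1637.1363 / 558.8763 = 2.9293, matching the given fit.)

Step 3: Change in slope
Δβ₁ = 2.4613 − 2.9293 = -0.4680
Relative change = -0.4680 / 2.9293 × 100% = -16.0%
→ the slope decreases when the point is added.

Because the point sits below the extension of the original line at a high-leverage x, it tilts the fit down.
In practice: check such a point for data-entry or measurement error.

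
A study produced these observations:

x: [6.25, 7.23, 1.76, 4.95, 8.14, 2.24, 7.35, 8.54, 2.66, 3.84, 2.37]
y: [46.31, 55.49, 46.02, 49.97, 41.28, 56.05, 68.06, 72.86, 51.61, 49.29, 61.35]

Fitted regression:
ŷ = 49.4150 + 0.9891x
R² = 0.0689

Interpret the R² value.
The model explains 6.89% of the variance in y (R² = 0.0689), leaving 93.11% unexplained; the fit is weak.

The coefficient of determination R² is the fraction of the total variation in y that the fitted line accounts for.

Here R² = 0.0689:
- Explained: 6.89% of the variation in y
- Unexplained (residual): 100% − 6.89% = 93.11%
- Rule of thumb (below 0.3 weak; 0.3 to below 0.7 moderate; 0.7 and above strong) → weak

Calculation: R² = 1 − (SS_res / SS_tot), where SS_res is the sum of squared residuals and SS_tot the total sum of squares.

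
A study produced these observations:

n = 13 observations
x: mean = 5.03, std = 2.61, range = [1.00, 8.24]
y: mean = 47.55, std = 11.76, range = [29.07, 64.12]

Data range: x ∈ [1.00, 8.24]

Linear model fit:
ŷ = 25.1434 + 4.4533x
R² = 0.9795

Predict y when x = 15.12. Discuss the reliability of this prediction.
The equation gives ŷ = 92.4773; however x = 15.12 is 6.88 units above the observed range, so this extrapolated value should not be trusted.

Prediction calculation:
ŷ = 25.1434 + 4.4533 × 15.12
ŷ = 92.4773

Reliability:
- Data range: x ∈ [1.00, 8.24]
- Prediction point: x = 15.12 is 6.88 units above the observed range → this is EXTRAPOLATION, not interpolation

Why that matters here:
- The standard error of prediction grows with (x − x̄)², and x = 15.12 is far from x̄ = 5.03
- R² describes fit only over the sampled x values; it says nothing about behaviour beyond them
- There are no observations near this x to validate the fitted line there

The R² = 0.9795 only validates the fit within [1.00, 8.24]; treat ŷ = 92.4773 with caution.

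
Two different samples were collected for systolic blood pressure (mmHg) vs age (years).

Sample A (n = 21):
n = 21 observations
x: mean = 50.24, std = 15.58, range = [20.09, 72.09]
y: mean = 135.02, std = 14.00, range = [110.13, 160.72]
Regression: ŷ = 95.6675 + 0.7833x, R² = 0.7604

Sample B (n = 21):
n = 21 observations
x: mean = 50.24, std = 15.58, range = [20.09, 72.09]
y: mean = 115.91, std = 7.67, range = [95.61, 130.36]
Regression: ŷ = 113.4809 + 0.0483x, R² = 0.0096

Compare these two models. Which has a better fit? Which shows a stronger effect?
Model A has the better fit (R² = 0.7604 vs 0.0096). Model A shows the stronger effect (|β₁| = 0.7833 vs 0.0483).

Model Comparison:

Goodness of fit (R²):
- Model A: R² = 0.7604 → 76.04% of variance in blood pressure explained
- Model B: R² = 0.0096 → 0.96% of variance in blood pressure explained
- 0.7604 > 0.0096 → Model A has the better fit

Strength of effect — compare |β₁|:
- Model A: β₁ = 0.7833 → predicted blood pressure rises 0.7833 mmHg per additional year of age
- Model B: β₁ = 0.0483 → predicted blood pressure rises 0.0483 mmHg per additional year of age
- |0.7833| > |0.0483| → Model A shows the stronger marginal effect

Notes:
- A steeper slope doesn't make a better model if the scatter around the line is large.
- R² measures how tightly points cluster around the line; β₁ measures how steep the line is — they answer different questions.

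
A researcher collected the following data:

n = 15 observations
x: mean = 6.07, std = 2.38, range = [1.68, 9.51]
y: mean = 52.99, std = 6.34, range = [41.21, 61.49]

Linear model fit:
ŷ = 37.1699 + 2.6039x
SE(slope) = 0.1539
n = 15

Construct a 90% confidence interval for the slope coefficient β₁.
The 90% CI for β₁ is (2.3314, 2.8764)

Confidence interval for the slope:

The 90% CI for β₁ is: β̂₁ ± t*(α/2, n-2) × SE(β̂₁)

Step 1: Find critical t-value
- Confidence level = 0.9
- Degrees of freedom = n - 2 = 15 - 2 = 13
- t*(α/2, 13) = 1.7709

Step 2: Calculate margin of error
Margin = 1.7709 × 0.1539 = 0.2725

Step 3: Construct interval
CI = 2.6039 ± 0.2725
CI = (2.3314, 2.8764)

Interpretation: each one-unit increase in x is associated with a change in mean y of between 2.3314 and 2.8764, with 90% confidence.
The interval does not include 0, suggesting a significant linear relationship.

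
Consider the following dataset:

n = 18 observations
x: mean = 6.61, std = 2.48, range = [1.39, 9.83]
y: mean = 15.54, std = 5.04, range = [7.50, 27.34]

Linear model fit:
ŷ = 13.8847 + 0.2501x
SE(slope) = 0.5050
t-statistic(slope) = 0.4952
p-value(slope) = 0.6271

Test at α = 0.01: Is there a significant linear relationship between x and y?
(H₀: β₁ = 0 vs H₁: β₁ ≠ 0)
Fail to reject H₀: p-value = 0.6271 ≥ α = 0.01. The linear relationship is not significant at the 1% level.

Hypothesis test for the slope coefficient:

H₀: β₁ = 0 (no linear relationship)
H₁: β₁ ≠ 0 (linear relationship exists)

Test statistic: t = β̂₁ / SE(β̂₁) = 0.2501 / 0.5050 = 0.4952

p = 0.6271: how often a slope estimate this far from 0 (in SE units) would arise by chance if β₁ were truly 0.

Decision rule: reject H₀ if p-value < α.
p-value = 0.6271 ≥ α = 0.01 → fail to reject H₀.

At α = 0.01 the data do not provide convincing evidence of a nonzero slope.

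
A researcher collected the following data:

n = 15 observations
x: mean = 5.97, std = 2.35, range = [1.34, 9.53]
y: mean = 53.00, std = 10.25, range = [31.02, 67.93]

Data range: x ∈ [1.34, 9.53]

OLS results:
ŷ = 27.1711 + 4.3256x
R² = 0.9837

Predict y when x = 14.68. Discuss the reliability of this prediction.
ŷ = 90.6709 (extrapolation — x = 14.68 lies outside [1.34, 9.53], so reliability is low).

Prediction calculation:
ŷ = 27.1711 + 4.3256 × 14.68
ŷ = 90.6709

Reliability:
- Data range: x ∈ [1.34, 9.53]
- Prediction point: x = 14.68 is 5.15 units above the observed range → this is EXTRAPOLATION, not interpolation

Why that matters here:
- R² describes fit only over the sampled x values; it says nothing about behaviour beyond them
- The standard error of prediction grows with (x − x̄)², and x = 14.68 is far from x̄ = 5.97
- There are no observations near this x to validate the fitted line there

Report the number if required, but flag clearly that it is an extrapolation.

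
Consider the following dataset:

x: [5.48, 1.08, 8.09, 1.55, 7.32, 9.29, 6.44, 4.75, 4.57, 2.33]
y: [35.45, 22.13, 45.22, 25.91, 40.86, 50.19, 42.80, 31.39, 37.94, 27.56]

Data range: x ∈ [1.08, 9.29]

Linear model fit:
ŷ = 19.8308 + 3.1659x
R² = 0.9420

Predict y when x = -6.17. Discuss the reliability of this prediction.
The equation gives ŷ = 0.2972; however x = -6.17 is 7.25 units below the observed range, so this extrapolated value should not be trusted.

Prediction calculation:
ŷ = 19.8308 + 3.1659 × (-6.17)
ŷ = 0.2972

Reliability:
- Data range: x ∈ [1.08, 9.29]
- Prediction point: x = -6.17 is 7.25 units below the observed range → this is EXTRAPOLATION, not interpolation

Why that matters here:
- The linear relationship may not hold outside the observed range
- There are no observations near this x to validate the fitted line there
- R² describes fit only over the sampled x values; it says nothing about behaviour beyond them

The R² = 0.9420 only validates the fit within [1.08, 9.29]; treat ŷ = 0.2972 with caution.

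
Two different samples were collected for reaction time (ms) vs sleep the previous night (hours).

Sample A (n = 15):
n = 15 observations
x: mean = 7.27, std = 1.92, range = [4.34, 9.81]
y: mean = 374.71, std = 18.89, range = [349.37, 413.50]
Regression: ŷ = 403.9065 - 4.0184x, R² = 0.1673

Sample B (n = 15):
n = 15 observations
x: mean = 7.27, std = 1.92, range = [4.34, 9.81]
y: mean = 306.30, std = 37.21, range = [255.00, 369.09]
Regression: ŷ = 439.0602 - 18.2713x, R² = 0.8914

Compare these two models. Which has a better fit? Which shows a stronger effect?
Model B has the better fit (R² = 0.8914 vs 0.1673). Model B shows the stronger effect (|β₁| = 18.2713 vs 4.0184).

Model Comparison:

Goodness of fit (R²):
- Model A: R² = 0.1673 → 16.73% of variance in reaction time explained
- Model B: R² = 0.8914 → 89.14% of variance in reaction time explained
- 0.8914 > 0.1673 → Model B has the better fit

Which has the larger per-hour effect? (|β₁|)
- Model A: β₁ = -4.0184 → predicted reaction time falls 4.0184 ms per additional hour of sleep
- Model B: β₁ = -18.2713 → predicted reaction time falls 18.2713 ms per additional hour of sleep
- |-4.0184| < |-18.2713| → Model B shows the stronger marginal effect

Note: The two samples could reflect different populations, time periods, or measurement quality.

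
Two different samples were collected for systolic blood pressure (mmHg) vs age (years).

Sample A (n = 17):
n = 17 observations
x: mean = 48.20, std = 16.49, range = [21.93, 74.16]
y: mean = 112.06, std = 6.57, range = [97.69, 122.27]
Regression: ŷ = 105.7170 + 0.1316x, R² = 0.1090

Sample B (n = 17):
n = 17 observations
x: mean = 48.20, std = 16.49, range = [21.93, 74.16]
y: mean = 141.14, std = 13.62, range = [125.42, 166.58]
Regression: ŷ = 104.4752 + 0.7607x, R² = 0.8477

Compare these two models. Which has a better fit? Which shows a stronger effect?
Model B has the better fit (R² = 0.8477 vs 0.1090). Model B shows the stronger effect (|β₁| = 0.7607 vs 0.1316).

Model Comparison:

Fit — compare R²:
- Model A: R² = 0.1090 → 10.90% of variance in blood pressure explained
- Model B: R² = 0.8477 → 84.77% of variance in blood pressure explained
- 0.8477 > 0.1090 → Model B has the better fit

Strength of effect — compare |β₁|:
- Model A: β₁ = 0.1316 → predicted blood pressure rises 0.1316 mmHg per additional year of age
- Model B: β₁ = 0.7607 → predicted blood pressure rises 0.7607 mmHg per additional year of age
- |0.1316| < |0.7607| → Model B shows the stronger marginal effect

Notes:
- R² measures how tightly points cluster around the line; β₁ measures how steep the line is — they answer different questions.
- A steeper slope doesn't make a better model if the scatter around the line is large.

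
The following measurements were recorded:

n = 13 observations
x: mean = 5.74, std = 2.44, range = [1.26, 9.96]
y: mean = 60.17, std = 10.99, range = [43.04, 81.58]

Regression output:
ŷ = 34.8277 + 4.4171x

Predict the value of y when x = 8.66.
ŷ = 73.0798

Plug x = 8.66 into the fitted line:

ŷ = 34.8277 + 4.4171 × 8.66
ŷ = 34.8277 + 38.2521
ŷ = 73.0798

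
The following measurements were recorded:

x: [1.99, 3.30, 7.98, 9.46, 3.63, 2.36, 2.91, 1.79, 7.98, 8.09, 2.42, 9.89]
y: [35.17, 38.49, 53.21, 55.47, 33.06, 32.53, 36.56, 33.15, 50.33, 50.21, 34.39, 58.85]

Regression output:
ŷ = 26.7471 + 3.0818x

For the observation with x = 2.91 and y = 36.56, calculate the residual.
Residual = 0.8449

The residual is the difference between the actual value and the predicted value:

Residual = y - ŷ

Step 1: Calculate predicted value
ŷ = 26.7471 + 3.0818 × 2.91
ŷ = 35.7151

Step 2: Calculate residual
Residual = 36.56 - 35.7151
Residual = 0.8449

Sign check: y > ŷ, so the point is above the line and the fit underestimates here.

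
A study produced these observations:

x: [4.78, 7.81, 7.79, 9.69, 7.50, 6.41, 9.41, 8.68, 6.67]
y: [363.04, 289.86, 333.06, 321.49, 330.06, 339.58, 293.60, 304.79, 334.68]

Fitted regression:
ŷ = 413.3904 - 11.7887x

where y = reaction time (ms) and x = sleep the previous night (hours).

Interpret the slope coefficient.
On average, reaction time is about 11.7887 ms lower for every extra hour of sleep.

The slope β₁ = -11.7887 gives the rate at which the fitted reaction time changes with sleep.

Interpretation:
- Sleep up by 1 hour → predicted reaction time decreases by 11.7887 ms
- This is a linear approximation: the same per-unit change is assumed across the whole observed x range

(β₀ = 413.3904 is the fitted value at x = 0 and is not part of the slope interpretation.)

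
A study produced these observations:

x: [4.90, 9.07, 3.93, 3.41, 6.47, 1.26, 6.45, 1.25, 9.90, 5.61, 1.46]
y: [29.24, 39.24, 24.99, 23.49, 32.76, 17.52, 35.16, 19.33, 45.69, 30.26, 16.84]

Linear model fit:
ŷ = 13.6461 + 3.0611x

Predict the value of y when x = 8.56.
ŷ = 39.8491

Plug x = 8.56 into the fitted line:

ŷ = 13.6461 + 3.0611 × 8.56
ŷ = 13.6461 + 26.2030
ŷ = 39.8491

This is the fitted mean response at that x — an individual observation would come with a wider prediction interval.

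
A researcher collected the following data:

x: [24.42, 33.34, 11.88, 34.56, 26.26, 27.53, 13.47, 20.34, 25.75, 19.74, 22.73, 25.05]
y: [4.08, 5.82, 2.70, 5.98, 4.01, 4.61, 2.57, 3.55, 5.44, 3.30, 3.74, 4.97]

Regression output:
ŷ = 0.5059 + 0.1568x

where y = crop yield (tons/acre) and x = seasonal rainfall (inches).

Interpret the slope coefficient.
On average, crop yield is about 0.1568 tons/acre higher for every extra inch of rainfall.

The slope coefficient β₁ = 0.1568 represents the marginal effect of rainfall on crop yield.

Interpretation:
- Rainfall up by 1 inch → predicted crop yield increases by 0.1568 tons/acre
- This is a linear approximation: the same per-unit change is assumed across the whole observed x range
- The slope describes association in these data, not necessarily a causal effect

(β₀ = 0.5059 is the fitted value at x = 0 and is not part of the slope interpretation.)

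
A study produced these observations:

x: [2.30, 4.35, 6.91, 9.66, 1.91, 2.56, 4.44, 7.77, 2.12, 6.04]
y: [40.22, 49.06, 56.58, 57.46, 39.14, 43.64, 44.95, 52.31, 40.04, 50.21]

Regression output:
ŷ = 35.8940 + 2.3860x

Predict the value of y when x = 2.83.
ŷ = 42.6464

x = 2.83 lies inside the observed range [1.91, 9.66], so the fitted equation applies directly:

ŷ = 35.8940 + 2.3860 × 2.83
ŷ = 35.8940 + 6.7524
ŷ = 42.6464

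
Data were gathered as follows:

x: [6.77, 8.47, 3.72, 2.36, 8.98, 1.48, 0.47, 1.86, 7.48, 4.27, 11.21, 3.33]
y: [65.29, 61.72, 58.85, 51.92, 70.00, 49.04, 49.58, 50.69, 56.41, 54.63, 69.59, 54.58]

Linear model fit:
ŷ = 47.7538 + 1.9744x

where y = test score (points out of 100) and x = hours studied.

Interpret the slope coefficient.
An increase of one hour in study time is associated with a 1.9744 points increase in predicted test score.

The slope β₁ = 1.9744 gives the rate at which the fitted test score changes with study time.

Interpretation:
- Study time up by 1 hour → predicted test score increases by 1.9744 points
- This is a linear approximation: the same per-unit change is assumed across the whole observed x range

The intercept β₀ = 47.7538 is the predicted test score when study time = 0.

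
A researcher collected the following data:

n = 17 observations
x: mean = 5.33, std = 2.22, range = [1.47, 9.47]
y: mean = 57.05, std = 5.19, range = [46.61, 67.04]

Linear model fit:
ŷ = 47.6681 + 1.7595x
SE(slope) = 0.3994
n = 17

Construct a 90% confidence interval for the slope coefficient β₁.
The 90% CI for β₁ is (1.0593, 2.4597)

Confidence interval for the slope:

The 90% CI for β₁ is: β̂₁ ± t*(α/2, n-2) × SE(β̂₁)

Step 1: Find critical t-value
- Confidence level = 0.9
- Degrees of freedom = n - 2 = 17 - 2 = 15
- t*(α/2, 15) = 1.7531

Step 2: Calculate margin of error
Margin = 1.7531 × 0.3994 = 0.7002

Step 3: Construct interval
CI = 1.7595 ± 0.7002
CI = (1.0593, 2.4597)

Interpretation: We are 90% confident that the true slope β₁ lies between 1.0593 and 2.4597.
The interval does not include 0, suggesting a significant linear relationship.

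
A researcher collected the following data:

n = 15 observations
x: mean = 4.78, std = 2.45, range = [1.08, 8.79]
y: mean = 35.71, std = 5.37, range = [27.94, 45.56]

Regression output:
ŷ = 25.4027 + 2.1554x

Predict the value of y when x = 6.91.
ŷ = 40.2965

x = 6.91 lies inside the observed range [1.08, 8.79], so the fitted equation applies directly:

ŷ = 25.4027 + 2.1554 × 6.91
ŷ = 25.4027 + 14.8938
ŷ = 40.2965

This is the fitted mean response at that x — an individual observation would come with a wider prediction interval.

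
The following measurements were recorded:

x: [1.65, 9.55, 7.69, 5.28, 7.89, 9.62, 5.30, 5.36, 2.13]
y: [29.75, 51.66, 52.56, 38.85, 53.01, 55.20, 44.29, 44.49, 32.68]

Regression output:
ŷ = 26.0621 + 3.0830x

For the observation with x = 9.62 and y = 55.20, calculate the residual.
Residual = -0.5206

The residual is the difference between the actual value and the predicted value:

Residual = y - ŷ

Step 1: Calculate predicted value
ŷ = 26.0621 + 3.0830 × 9.62
ŷ = 55.7206

Step 2: Calculate residual
Residual = 55.20 - 55.7206
Residual = -0.5206

Sign check: y < ŷ, so the point is below the line and the fit overestimates here.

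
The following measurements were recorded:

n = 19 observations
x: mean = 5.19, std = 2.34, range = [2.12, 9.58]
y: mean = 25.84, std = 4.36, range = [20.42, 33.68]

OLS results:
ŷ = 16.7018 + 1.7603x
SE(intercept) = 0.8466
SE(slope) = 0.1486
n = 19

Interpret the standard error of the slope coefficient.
The slope 1.7603 is pinned down to within about ±0.1486 (one SE) by these data — relative uncertainty 8.4%, i.e. precise.

What SE measures:
- The standard error quantifies the sampling variability of the coefficient estimate
- It is the estimated standard deviation of β̂₁ across hypothetical repeated samples of the same size
- Smaller SE → more precise estimate

Relative precision:
- SE / |β̂₁| = 0.1486 / 1.7603 = 8.4%
- Rule of thumb (under 20%: precise; 20% to under 50%: moderately precise; 50% or more: imprecise) → precise

Link to the t-test: t = β̂₁ / SE(β̂₁) = 1.7603 / 0.1486 = 11.8459, the statistic for H₀: β₁ = 0.

What drives SE(β̂₁): larger n (here n = 19) → smaller SE.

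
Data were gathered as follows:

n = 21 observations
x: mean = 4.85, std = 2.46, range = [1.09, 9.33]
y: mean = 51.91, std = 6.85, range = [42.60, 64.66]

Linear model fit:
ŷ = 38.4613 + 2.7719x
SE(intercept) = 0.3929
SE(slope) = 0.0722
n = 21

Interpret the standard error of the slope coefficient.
The slope 2.7719 is pinned down to within about ±0.0722 (one SE) by these data — relative uncertainty 2.6%, i.e. precise.

SE(β̂₁) = 0.0722 says: if we drew many samples of n = 21 from the same population and refit each time, the fitted slopes would scatter with a standard deviation of roughly 0.0722 around the true β₁.

Relative precision:
- SE / |β̂₁| = 0.0722 / 2.7719 = 2.6%
- Rule of thumb (under 20%: precise; 20% to under 50%: moderately precise; 50% or more: imprecise) → precise

Link to the t-test: t = β̂₁ / SE(β̂₁) = 2.7719 / 0.0722 = 38.3920, the statistic for H₀: β₁ = 0.

What drives SE(β̂₁): more residual scatter → larger SE; wider spread of x values → smaller SE.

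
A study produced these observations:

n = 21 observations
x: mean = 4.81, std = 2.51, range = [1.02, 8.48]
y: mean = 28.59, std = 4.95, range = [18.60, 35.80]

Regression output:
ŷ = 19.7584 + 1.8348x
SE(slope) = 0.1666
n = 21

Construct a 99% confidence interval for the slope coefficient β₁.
The 99% CI for β₁ is (1.3582, 2.3114)

Confidence interval for the slope:

The 99% CI for β₁ is: β̂₁ ± t*(α/2, n-2) × SE(β̂₁)

Step 1: Find critical t-value
- Confidence level = 0.99
- Degrees of freedom = n - 2 = 21 - 2 = 19
- t*(α/2, 19) = 2.8609

Step 2: Calculate margin of error
Margin = 2.8609 × 0.1666 = 0.4766

Step 3: Construct interval
CI = 1.8348 ± 0.4766
CI = (1.3582, 2.3114)

Interpretation: We are 99% confident that the true slope β₁ lies between 1.3582 and 2.3114.
Since 0 is outside the interval, a two-sided test at α = 0.01 would reject H₀: β₁ = 0.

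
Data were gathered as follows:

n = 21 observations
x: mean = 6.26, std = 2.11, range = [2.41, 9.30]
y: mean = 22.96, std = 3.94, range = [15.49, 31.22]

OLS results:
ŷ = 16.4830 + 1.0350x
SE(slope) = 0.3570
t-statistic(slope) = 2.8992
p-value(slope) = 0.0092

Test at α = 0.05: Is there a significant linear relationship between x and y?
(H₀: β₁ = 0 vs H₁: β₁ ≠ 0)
Since p-value = 0.0092 < α = 0.05, reject H₀ — the slope is significantly different from 0.

Hypothesis test for the slope coefficient:

H₀: β₁ = 0 (no linear relationship)
H₁: β₁ ≠ 0 (linear relationship exists)

Test statistic: t = β̂₁ / SE(β̂₁) = 1.0350 / 0.3570 = 2.8992

With df = 19, the two-sided p-value for |t| = 2.8992 is 0.0092.

Decision rule: reject H₀ if p-value < α.
p-value = 0.0092 < α = 0.05 → reject H₀.

There is sufficient evidence at the 5% significance level to conclude that a linear relationship exists between x and y.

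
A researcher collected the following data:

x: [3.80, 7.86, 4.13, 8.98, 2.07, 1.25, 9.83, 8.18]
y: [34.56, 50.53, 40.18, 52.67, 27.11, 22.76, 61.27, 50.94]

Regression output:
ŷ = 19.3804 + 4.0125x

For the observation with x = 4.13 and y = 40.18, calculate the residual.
Residual = 4.2280

The residual is the difference between the actual value and the predicted value:

Residual = y - ŷ

Step 1: Calculate predicted value
ŷ = 19.3804 + 4.0125 × 4.13
ŷ = 35.9520

Step 2: Calculate residual
Residual = 40.18 - 35.9520
Residual = 4.2280

Sign check: y > ŷ, so the point is above the line and the fit underestimates here.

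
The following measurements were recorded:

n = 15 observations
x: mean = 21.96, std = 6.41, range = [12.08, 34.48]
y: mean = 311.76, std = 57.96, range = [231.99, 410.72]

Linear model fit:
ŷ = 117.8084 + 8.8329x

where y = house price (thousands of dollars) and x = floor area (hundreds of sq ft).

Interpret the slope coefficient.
An increase of one hundred sq ft in floor area is associated with a 8.8329 thousand dollars increase in predicted house price.

The slope coefficient β₁ = 8.8329 represents the marginal effect of floor area on house price.

Interpretation:
- Floor area up by 1 hundred sq ft → predicted house price increases by 8.8329 thousand dollars
- The effect is assumed constant over the observed range of x (linearity)
- The slope describes association in these data, not necessarily a causal effect

The intercept β₀ = 117.8084 is the predicted house price when floor area = 0; since the smallest observed x is 12.08, this is an extrapolation and mainly anchors the line.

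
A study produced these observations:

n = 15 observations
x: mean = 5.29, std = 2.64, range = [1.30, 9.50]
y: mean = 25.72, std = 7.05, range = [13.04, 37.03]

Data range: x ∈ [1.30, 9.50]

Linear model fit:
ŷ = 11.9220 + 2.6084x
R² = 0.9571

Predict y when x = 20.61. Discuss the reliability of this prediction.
The equation gives ŷ = 65.6811; however x = 20.61 is 11.11 units above the observed range, so this extrapolated value should not be trusted.

Prediction calculation:
ŷ = 11.9220 + 2.6084 × 20.61
ŷ = 65.6811

Reliability:
- Data range: x ∈ [1.30, 9.50]
- Prediction point: x = 20.61 is 11.11 units above the observed range → this is EXTRAPOLATION, not interpolation

Why that matters here:
- The standard error of prediction grows with (x − x̄)², and x = 20.61 is far from x̄ = 5.29
- R² describes fit only over the sampled x values; it says nothing about behaviour beyond them

A defensible statement: 'if the linear trend continued to x = 20.61, y would be about 65.6811' — the premise is untested.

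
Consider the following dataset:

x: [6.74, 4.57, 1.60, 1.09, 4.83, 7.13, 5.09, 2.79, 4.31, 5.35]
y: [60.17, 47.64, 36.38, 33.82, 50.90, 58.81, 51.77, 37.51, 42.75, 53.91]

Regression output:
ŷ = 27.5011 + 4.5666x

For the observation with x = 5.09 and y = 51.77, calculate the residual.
Residual = 1.0249

The residual is the difference between the actual value and the predicted value:

Residual = y - ŷ

Step 1: Calculate predicted value
ŷ = 27.5011 + 4.5666 × 5.09
ŷ = 50.7451

Step 2: Calculate residual
Residual = 51.77 - 50.7451
Residual = 1.0249

Interpretation: the model underestimates the actual value by 1.0249 at this point (positive residual → observation lies above the fitted line).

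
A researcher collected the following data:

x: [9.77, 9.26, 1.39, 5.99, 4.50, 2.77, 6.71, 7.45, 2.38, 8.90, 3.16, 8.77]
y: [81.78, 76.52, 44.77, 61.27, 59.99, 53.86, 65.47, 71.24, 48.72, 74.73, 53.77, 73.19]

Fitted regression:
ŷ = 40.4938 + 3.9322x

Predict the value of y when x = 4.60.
ŷ = 58.5819

Plug x = 4.60 into the fitted line:

ŷ = 40.4938 + 3.9322 × 4.60
ŷ = 40.4938 + 18.0881
ŷ = 58.5819

This is a point prediction; actual observations scatter around it by roughly the residual standard deviation.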